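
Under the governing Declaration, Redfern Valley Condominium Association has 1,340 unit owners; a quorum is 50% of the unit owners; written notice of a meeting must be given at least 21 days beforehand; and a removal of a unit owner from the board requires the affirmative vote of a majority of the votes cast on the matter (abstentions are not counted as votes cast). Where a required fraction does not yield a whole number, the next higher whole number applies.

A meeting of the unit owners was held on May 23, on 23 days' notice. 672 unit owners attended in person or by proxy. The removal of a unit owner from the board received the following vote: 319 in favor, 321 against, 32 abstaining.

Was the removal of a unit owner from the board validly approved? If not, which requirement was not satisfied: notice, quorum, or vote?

Notice: 23 days given; 21 required. Satisfied.
Quorum: 50% of 1,340 = 670; 672 present. Satisfied.
Vote: requires a majority of the votes cast (672 − 32 abstaining = 640); a majority of 640 is 321, so 321 needed; 319 in favor. Not satisfied.

Invalid — vote requirement not satisfied.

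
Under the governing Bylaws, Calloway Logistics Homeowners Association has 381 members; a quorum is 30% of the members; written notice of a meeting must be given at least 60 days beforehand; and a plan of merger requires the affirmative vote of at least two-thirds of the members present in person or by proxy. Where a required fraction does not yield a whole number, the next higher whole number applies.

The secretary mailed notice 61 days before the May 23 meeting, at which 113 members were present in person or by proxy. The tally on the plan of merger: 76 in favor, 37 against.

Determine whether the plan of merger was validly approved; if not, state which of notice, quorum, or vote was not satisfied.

Notice: 61 days given; 60 required. Satisfied.
Quorum: 30% of 381 = 114.30, rounded up to 115; 113 present. Not satisfied.
Vote: requires two-thirds of those present (113); 2/3 of 113 = 75.33, rounded up to 76, so 76 needed; 76 in favor. Satisfied.

Invalid — quorum requirement not satisfied.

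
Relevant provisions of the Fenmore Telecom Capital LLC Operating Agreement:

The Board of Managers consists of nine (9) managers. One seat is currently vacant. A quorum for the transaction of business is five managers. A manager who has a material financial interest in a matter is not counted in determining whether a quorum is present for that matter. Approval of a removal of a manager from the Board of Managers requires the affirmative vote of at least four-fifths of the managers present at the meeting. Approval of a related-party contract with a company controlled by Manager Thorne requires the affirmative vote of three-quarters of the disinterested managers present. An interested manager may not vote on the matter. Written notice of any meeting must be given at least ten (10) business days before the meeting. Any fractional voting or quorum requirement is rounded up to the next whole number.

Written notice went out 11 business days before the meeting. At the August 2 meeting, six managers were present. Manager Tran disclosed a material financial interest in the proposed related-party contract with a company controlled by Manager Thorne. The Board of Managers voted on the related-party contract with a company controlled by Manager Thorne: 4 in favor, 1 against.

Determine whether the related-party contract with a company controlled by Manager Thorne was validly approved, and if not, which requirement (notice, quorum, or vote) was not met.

Valid — all requirements satisfied.

Notice: 11 business days given; 10 required (11 ≥ 10). Satisfied.
Quorum: 6 present, but the 1 interested manager does not count, leaving 5. Quorum is 5. Satisfied.
Vote: the related-party contract with a company controlled by Manager Thorne requires three-fourths of the disinterested managers present (6 − 1 = 5). 3/4 of 5 = 3.75, rounded up to 4, so 4 affirmative votes are needed; 4 voted in favor. Satisfied.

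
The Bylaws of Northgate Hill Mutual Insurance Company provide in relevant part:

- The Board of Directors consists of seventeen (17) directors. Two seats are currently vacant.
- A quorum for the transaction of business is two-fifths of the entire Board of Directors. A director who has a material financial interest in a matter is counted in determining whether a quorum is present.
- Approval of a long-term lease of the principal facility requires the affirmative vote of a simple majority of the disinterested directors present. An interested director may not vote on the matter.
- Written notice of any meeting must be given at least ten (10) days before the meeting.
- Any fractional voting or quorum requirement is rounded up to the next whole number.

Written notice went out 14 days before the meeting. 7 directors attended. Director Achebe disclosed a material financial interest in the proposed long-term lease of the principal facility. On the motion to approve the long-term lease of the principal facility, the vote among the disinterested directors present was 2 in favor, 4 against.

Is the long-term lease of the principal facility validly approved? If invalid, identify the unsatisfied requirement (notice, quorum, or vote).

Invalid — vote requirement not satisfied.

Notice: 14 days given; 10 required (14 ≥ 10). Satisfied.
Quorum: 7 present (interested directors count toward quorum); quorum is 7. Satisfied.
Vote: the long-term lease of the principal facility requires a majority of the disinterested directors present (7 − 1 = 6). A majority of 6 is 4, so 4 affirmative votes are needed; 2 voted in favor. Not satisfied.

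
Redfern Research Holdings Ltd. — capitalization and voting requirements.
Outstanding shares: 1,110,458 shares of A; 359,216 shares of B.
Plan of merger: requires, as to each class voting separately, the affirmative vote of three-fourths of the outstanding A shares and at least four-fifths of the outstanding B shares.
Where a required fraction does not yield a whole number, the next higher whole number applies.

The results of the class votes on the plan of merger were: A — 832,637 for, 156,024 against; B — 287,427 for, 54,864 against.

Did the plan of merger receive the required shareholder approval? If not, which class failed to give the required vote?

A: 3/4 of 1110458 = 832843.50, rounded up to 832844; 832,844 required, 832,637 in favor — not approved.
B: 4/5 of 359216 = 287372.80, rounded up to 287373; 287,373 required, 287,427 in favor — approved.

Not approved — the A shares did not give the required vote.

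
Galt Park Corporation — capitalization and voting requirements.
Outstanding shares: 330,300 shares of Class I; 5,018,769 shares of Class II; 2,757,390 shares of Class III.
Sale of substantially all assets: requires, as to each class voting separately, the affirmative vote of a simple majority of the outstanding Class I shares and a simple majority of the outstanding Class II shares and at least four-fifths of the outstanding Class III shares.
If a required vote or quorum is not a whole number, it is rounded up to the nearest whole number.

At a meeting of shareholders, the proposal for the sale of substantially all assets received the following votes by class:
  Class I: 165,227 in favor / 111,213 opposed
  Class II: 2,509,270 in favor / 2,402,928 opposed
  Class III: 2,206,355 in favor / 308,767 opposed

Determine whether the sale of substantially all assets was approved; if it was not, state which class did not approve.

Class I: a majority of 330300 is 165151; 165,151 required, 165,227 in favor — approved.
Class II: a majority of 5018769 is 2509385; 2,509,385 required, 2,509,270 in favor — not approved.
Class III: 4/5 of 2757390 = 2205912; 2,205,912 required, 2,206,355 in favor — approved.

Not approved — the Class II shares did not give the required vote.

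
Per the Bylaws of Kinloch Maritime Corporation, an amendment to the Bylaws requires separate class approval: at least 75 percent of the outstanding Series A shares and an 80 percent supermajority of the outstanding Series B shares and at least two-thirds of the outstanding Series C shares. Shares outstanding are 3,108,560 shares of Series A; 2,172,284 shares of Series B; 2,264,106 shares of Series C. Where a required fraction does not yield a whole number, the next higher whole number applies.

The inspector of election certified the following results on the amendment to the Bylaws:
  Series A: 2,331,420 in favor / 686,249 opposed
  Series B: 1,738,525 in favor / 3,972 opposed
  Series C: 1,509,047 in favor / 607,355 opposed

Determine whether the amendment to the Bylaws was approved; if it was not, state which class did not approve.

Not approved — the Series C shares did not give the required vote.

Series A: 3/4 of 3108560 = 2331420; 2,331,420 required, 2,331,420 in favor — approved.
Series B: 4/5 of 2172284 = 1737827.20, rounded up to 1737828; 1,737,828 required, 1,738,525 in favor — approved.
Series C: 2/3 of 2264106 = 1509404; 1,509,404 required, 1,509,047 in favor — not approved.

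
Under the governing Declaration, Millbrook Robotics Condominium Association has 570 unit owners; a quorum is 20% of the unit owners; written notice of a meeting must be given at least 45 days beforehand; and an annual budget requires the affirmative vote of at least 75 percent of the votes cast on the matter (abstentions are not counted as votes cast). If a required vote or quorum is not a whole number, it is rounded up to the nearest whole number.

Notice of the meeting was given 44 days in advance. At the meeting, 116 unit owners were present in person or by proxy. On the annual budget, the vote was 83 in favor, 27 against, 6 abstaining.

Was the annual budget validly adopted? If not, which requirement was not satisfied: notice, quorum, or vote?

Notice: 44 days given; 45 required. Not satisfied.
Quorum: 20% of 570 = 114; 116 present. Satisfied.
Vote: requires three-fourths of the votes cast (116 − 6 abstaining = 110); 3/4 of 110 = 82.50, rounded up to 83, so 83 needed; 83 in favor. Satisfied.

Invalid — notice requirement not satisfied.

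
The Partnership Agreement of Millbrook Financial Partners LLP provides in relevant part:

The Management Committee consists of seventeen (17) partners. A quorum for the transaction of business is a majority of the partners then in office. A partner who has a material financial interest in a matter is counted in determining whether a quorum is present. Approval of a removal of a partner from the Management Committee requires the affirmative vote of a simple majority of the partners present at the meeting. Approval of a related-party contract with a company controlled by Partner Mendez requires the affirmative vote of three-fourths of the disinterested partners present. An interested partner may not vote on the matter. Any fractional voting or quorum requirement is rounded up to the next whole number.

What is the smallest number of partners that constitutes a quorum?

A majority of 17 is 9.

9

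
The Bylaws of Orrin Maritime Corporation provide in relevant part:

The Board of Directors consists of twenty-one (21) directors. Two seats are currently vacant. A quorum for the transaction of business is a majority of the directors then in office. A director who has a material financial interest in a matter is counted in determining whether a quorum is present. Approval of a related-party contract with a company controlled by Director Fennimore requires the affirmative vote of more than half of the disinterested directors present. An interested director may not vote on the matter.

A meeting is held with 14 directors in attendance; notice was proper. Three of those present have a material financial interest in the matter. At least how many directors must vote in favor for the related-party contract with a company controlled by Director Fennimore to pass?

6

The related-party contract with a company controlled by Director Fennimore requires a majority of the disinterested directors present (14 − 3 = 11).
A majority of 11 is 6.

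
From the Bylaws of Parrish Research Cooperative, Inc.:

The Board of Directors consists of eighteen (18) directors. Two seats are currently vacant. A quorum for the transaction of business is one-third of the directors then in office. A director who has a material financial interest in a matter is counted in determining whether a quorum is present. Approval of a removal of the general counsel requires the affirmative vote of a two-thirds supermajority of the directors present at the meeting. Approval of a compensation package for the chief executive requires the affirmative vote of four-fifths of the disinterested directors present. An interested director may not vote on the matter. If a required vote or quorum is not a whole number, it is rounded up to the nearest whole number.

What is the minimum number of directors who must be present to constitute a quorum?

1/3 of 16 = 5.33, rounded up to 6.

6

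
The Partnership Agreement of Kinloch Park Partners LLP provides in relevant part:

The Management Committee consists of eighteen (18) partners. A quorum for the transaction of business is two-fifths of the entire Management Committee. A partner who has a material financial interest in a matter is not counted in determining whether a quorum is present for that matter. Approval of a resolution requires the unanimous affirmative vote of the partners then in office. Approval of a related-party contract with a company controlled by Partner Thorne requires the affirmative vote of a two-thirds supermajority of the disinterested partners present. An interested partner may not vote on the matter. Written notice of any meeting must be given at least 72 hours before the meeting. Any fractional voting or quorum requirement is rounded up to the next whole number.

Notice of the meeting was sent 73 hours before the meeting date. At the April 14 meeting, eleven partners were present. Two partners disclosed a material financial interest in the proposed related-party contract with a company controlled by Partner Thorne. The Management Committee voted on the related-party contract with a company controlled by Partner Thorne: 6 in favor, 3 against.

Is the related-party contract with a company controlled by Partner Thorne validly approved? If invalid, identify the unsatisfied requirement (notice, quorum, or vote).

Valid — all requirements satisfied.

Notice: 73 hours given; 72 required (73 ≥ 72). Satisfied.
Quorum: 11 present, but the 2 interested partners do not count, leaving 9. Quorum is 8. Satisfied.
Vote: the related-party contract with a company controlled by Partner Thorne requires two-thirds of the disinterested partners present (11 − 2 = 9). 2/3 of 9 = 6, so 6 affirmative votes are needed; 6 voted in favor. Satisfied.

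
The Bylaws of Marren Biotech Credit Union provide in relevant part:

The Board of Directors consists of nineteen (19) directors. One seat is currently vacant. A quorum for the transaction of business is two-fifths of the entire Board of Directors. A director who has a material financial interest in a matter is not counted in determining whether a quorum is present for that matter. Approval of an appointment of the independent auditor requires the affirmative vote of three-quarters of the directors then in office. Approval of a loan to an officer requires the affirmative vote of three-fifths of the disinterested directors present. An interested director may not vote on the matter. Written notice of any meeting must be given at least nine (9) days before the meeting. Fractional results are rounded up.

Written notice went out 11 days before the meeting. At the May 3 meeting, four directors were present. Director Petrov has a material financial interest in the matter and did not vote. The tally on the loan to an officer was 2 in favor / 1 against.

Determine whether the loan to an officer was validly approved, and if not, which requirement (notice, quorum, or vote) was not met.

Notice: 11 days given; 9 required (11 ≥ 9). Satisfied.
Quorum: 4 present, but the 1 interested director does not count, leaving 3. Quorum is 8. Not satisfied.
Vote: the loan to an officer requires three-fifths of the disinterested directors present (4 − 1 = 3). 3/5 of 3 = 1.80, rounded up to 2, so 2 affirmative votes are needed; 2 voted in favor. Satisfied. (Moot — without a quorum no business can be validly transacted.)

Invalid — quorum requirement not satisfied.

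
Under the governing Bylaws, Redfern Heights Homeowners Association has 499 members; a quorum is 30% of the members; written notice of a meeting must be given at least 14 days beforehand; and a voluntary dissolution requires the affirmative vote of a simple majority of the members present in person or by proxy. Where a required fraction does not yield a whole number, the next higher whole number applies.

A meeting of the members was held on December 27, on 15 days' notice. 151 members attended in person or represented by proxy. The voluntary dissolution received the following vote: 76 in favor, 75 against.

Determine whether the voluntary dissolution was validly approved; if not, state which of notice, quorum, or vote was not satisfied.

Notice: 15 days given; 14 required. Satisfied.
Quorum: 30% of 499 = 149.70, rounded up to 150; 151 present. Satisfied.
Vote: requires a majority of those present (151); a majority of 151 is 76, so 76 needed; 76 in favor. Satisfied.

Valid — all requirements satisfied.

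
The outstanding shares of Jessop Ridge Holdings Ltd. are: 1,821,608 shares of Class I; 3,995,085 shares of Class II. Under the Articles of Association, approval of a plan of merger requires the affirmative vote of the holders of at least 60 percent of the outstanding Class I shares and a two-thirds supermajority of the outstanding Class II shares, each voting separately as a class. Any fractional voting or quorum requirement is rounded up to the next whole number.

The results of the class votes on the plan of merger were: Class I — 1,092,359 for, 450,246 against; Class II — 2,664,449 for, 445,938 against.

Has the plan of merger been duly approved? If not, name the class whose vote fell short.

Class I: 3/5 of 1821608 = 1092964.80, rounded up to 1092965; 1,092,965 required, 1,092,359 in favor — not approved.
Class II: 2/3 of 3995085 = 2663390; 2,663,390 required, 2,664,449 in favor — approved.

Not approved — the Class I shares did not give the required vote.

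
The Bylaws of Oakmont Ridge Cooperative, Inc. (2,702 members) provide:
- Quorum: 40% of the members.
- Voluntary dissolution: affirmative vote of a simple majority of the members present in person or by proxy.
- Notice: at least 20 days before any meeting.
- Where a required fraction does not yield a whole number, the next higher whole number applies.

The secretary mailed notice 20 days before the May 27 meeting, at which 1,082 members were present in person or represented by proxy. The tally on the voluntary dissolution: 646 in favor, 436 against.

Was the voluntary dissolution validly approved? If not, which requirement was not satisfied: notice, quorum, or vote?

Valid — all requirements satisfied.

Notice: 20 days given; 20 required. Satisfied.
Quorum: 40% of 2,702 = 1,080.80, rounded up to 1,081; 1,082 present. Satisfied.
Vote: requires a majority of those present (1,082); a majority of 1082 is 542, so 542 needed; 646 in favor. Satisfied.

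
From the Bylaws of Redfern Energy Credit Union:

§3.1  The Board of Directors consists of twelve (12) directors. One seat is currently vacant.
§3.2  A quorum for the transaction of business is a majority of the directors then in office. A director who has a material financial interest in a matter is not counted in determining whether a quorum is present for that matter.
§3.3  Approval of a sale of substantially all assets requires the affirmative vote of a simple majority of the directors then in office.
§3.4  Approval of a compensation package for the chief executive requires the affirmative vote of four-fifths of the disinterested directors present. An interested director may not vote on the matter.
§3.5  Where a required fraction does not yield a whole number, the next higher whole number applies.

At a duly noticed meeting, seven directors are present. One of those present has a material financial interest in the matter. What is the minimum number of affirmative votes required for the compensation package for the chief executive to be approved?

5

The compensation package for the chief executive requires four-fifths of the disinterested directors present (7 − 1 = 6).
4/5 of 6 = 4.80, rounded up to 5.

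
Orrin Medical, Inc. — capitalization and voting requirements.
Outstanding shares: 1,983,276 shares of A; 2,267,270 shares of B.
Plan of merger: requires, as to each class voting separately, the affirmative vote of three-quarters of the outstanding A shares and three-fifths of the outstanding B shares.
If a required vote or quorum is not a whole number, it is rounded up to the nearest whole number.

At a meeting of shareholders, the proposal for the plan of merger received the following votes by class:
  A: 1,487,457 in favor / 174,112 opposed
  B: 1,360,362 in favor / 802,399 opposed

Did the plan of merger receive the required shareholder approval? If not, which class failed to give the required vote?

A: 3/4 of 1983276 = 1487457; 1,487,457 required, 1,487,457 in favor — approved.
B: 3/5 of 2267270 = 1360362; 1,360,362 required, 1,360,362 in favor — approved.

Approved — every class gave the required vote.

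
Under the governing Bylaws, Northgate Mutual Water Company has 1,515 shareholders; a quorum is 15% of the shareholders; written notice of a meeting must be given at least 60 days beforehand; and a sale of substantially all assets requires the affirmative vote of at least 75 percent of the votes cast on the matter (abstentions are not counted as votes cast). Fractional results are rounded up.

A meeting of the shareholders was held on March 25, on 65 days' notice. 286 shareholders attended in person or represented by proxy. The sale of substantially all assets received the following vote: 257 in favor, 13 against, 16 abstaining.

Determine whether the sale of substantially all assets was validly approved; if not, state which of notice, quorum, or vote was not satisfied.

Valid — all requirements satisfied.

Notice: 65 days given; 60 required. Satisfied.
Quorum: 15% of 1,515 = 227.25, rounded up to 228; 286 present. Satisfied.
Vote: requires three-fourths of the votes cast (286 − 16 abstaining = 270); 3/4 of 270 = 202.50, rounded up to 203, so 203 needed; 257 in favor. Satisfied.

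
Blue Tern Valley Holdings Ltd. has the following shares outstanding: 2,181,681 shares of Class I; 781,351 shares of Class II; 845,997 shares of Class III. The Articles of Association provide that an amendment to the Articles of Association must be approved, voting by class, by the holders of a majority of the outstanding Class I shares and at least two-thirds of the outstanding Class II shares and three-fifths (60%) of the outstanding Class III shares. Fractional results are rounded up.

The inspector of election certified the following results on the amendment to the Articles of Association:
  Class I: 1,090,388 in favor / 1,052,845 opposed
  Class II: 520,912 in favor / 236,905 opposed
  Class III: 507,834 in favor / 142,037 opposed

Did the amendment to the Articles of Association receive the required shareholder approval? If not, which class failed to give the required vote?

Not approved — the Class I shares did not give the required vote.

Class I: a majority of 2181681 is 1090841; 1,090,841 required, 1,090,388 in favor — not approved.
Class II: 2/3 of 781351 = 520900.67, rounded up to 520901; 520,901 required, 520,912 in favor — approved.
Class III: 3/5 of 845997 = 507598.20, rounded up to 507599; 507,599 required, 507,834 in favor — approved.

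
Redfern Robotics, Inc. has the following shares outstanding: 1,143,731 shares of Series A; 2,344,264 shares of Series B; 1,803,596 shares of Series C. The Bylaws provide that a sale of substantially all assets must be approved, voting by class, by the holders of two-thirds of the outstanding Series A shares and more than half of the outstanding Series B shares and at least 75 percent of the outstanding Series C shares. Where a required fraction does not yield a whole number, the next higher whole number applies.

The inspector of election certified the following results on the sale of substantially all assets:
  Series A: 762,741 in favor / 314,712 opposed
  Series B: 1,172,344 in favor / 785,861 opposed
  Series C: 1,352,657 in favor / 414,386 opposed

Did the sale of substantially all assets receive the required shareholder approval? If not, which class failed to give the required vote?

Series A: 2/3 of 1143731 = 762487.33, rounded up to 762488; 762,488 required, 762,741 in favor — approved.
Series B: a majority of 2344264 is 1172133; 1,172,133 required, 1,172,344 in favor — approved.
Series C: 3/4 of 1803596 = 1352697; 1,352,697 required, 1,352,657 in favor — not approved.

Not approved — the Series C shares did not give the required vote.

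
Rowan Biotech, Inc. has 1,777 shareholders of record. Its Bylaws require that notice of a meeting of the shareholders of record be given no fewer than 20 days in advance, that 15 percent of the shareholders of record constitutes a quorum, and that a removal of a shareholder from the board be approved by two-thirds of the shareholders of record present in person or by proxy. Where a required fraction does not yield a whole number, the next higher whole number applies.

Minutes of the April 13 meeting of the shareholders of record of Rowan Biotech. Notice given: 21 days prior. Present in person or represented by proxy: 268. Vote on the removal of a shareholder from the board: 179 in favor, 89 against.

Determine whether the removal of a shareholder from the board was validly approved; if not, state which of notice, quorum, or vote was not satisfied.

Valid — all requirements satisfied.

Notice: 21 days given; 20 required. Satisfied.
Quorum: 15% of 1,777 = 266.55, rounded up to 267; 268 present. Satisfied.
Vote: requires two-thirds of those present (268); 2/3 of 268 = 178.67, rounded up to 179, so 179 needed; 179 in favor. Satisfied.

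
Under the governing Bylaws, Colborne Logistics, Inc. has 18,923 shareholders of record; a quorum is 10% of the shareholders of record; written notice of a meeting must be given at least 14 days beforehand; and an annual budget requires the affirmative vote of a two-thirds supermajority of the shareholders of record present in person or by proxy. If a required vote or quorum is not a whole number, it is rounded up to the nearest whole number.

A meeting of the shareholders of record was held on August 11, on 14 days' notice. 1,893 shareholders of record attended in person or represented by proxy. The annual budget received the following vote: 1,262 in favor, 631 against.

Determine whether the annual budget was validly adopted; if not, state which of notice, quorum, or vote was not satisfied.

Valid — all requirements satisfied.

Notice: 14 days given; 14 required. Satisfied.
Quorum: 10% of 18,923 = 1,892.30, rounded up to 1,893; 1,893 present. Satisfied.
Vote: requires two-thirds of those present (1,893); 2/3 of 1893 = 1262, so 1,262 needed; 1,262 in favor. Satisfied.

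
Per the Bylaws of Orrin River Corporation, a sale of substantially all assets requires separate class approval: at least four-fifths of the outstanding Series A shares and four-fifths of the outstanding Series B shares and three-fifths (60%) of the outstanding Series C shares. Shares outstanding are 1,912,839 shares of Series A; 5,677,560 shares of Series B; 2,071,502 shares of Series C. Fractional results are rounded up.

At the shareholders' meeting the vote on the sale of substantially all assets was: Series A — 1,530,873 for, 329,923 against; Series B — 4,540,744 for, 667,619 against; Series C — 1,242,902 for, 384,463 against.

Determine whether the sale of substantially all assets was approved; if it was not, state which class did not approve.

Not approved — the Series B shares did not give the required vote.

Series A: 4/5 of 1912839 = 1530271.20, rounded up to 1530272; 1,530,272 required, 1,530,873 in favor — approved.
Series B: 4/5 of 5677560 = 4542048; 4,542,048 required, 4,540,744 in favor — not approved.
Series C: 3/5 of 2071502 = 1242901.20, rounded up to 1242902; 1,242,902 required, 1,242,902 in favor — approved.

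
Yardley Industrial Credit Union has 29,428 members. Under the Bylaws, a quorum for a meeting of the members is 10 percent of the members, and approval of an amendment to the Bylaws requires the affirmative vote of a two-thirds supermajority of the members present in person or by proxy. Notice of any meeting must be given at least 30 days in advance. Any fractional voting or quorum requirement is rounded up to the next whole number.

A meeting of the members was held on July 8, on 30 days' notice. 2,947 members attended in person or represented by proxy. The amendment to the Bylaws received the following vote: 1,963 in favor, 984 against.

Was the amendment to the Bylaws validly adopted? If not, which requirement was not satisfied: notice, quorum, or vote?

Invalid — vote requirement not satisfied.

Notice: 30 days given; 30 required. Satisfied.
Quorum: 10% of 29,428 = 2,942.80, rounded up to 2,943; 2,947 present. Satisfied.
Vote: requires two-thirds of those present (2,947); 2/3 of 2947 = 1964.67, rounded up to 1965, so 1,965 needed; 1,963 in favor. Not satisfied.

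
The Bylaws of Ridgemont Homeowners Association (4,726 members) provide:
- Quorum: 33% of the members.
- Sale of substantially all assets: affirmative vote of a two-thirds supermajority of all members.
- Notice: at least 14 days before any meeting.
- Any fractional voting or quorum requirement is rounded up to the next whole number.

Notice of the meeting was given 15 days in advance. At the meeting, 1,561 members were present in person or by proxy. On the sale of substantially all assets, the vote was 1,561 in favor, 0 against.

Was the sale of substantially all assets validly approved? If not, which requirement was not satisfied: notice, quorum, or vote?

Notice: 15 days given; 14 required. Satisfied.
Quorum: 33% of 4,726 = 1,559.58, rounded up to 1,560; 1,561 present. Satisfied.
Vote: requires two-thirds of all members (4,726); 2/3 of 4726 = 3150.67, rounded up to 3151, so 3,151 needed; 1,561 in favor. Not satisfied.

Invalid — vote requirement not satisfied.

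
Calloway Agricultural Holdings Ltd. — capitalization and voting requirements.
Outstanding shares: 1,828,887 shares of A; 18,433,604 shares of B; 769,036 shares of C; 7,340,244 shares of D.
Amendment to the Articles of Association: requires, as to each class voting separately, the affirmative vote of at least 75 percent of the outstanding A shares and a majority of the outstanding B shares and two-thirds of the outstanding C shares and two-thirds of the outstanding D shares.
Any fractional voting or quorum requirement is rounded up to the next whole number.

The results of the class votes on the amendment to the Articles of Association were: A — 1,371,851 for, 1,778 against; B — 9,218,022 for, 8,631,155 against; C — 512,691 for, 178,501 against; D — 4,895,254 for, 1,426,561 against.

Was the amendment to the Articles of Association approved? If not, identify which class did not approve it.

A: 3/4 of 1828887 = 1371665.25, rounded up to 1371666; 1,371,666 required, 1,371,851 in favor — approved.
B: a majority of 18433604 is 9216803; 9,216,803 required, 9,218,022 in favor — approved.
C: 2/3 of 769036 = 512690.67, rounded up to 512691; 512,691 required, 512,691 in favor — approved.
D: 2/3 of 7340244 = 4893496; 4,893,496 required, 4,895,254 in favor — approved.

Approved — every class gave the required vote.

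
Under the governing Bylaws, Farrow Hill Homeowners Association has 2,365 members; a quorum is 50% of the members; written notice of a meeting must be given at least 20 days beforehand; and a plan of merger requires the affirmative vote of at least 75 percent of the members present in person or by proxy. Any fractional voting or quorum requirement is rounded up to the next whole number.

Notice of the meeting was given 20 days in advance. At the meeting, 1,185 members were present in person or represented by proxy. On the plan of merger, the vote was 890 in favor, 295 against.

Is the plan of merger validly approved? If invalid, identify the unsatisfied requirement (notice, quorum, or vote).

Notice: 20 days given; 20 required. Satisfied.
Quorum: 50% of 2,365 = 1,182.50, rounded up to 1,183; 1,185 present. Satisfied.
Vote: requires three-fourths of those present (1,185); 3/4 of 1185 = 888.75, rounded up to 889, so 889 needed; 890 in favor. Satisfied.

Valid — all requirements satisfied.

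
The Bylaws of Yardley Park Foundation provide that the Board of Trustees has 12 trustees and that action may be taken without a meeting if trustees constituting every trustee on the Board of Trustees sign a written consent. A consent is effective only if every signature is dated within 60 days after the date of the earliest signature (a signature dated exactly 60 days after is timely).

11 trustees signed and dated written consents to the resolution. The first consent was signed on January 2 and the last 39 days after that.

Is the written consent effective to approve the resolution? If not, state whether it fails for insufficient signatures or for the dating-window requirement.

Not effective — insufficient signatures.

Signatures required: all of 12 — unanimous means all 12, so 12 needed; 11 signed. Insufficient.
Dating window: the latest signature is 39 days after the earliest; the limit is 60 days. Within the window.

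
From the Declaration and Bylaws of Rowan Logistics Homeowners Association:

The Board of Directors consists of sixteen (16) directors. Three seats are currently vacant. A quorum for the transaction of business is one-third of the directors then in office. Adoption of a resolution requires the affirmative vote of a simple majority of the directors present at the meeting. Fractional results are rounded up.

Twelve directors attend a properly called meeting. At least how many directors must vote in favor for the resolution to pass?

7

The resolution requires a majority of the directors present (12).
A majority of 12 is 7.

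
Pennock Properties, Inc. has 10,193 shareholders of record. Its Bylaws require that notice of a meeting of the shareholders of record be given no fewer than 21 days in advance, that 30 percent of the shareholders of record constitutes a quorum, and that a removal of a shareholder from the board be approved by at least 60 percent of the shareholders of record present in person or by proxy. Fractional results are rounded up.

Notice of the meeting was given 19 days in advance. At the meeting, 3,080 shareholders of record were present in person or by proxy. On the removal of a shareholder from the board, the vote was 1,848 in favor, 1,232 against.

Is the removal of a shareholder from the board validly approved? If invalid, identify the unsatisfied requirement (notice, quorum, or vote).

Notice: 19 days given; 21 required. Not satisfied.
Quorum: 30% of 10,193 = 3,057.90, rounded up to 3,058; 3,080 present. Satisfied.
Vote: requires three-fifths of those present (3,080); 3/5 of 3080 = 1848, so 1,848 needed; 1,848 in favor. Satisfied.

Invalid — notice requirement not satisfied.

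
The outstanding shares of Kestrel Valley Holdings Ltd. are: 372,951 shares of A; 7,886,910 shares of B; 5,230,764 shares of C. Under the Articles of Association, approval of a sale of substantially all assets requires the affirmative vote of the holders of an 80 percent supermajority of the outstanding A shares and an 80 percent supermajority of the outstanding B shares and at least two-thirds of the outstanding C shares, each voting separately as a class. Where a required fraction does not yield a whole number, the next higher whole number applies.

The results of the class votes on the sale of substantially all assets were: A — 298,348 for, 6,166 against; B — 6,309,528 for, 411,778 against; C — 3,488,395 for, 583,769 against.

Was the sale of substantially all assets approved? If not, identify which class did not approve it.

Not approved — the A shares did not give the required vote.

A: 4/5 of 372951 = 298360.80, rounded up to 298361; 298,361 required, 298,348 in favor — not approved.
B: 4/5 of 7886910 = 6309528; 6,309,528 required, 6,309,528 in favor — approved.
C: 2/3 of 5230764 = 3487176; 3,487,176 required, 3,488,395 in favor — approved.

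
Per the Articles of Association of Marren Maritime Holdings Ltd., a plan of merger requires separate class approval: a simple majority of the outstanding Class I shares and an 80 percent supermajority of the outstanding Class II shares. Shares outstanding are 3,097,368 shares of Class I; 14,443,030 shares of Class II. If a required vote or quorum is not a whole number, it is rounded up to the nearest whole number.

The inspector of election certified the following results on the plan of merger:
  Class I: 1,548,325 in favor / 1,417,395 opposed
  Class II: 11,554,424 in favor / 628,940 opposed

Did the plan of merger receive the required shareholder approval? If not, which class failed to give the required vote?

Class I: a majority of 3097368 is 1548685; 1,548,685 required, 1,548,325 in favor — not approved.
Class II: 4/5 of 14443030 = 11554424; 11,554,424 required, 11,554,424 in favor — approved.

Not approved — the Class I shares did not give the required vote.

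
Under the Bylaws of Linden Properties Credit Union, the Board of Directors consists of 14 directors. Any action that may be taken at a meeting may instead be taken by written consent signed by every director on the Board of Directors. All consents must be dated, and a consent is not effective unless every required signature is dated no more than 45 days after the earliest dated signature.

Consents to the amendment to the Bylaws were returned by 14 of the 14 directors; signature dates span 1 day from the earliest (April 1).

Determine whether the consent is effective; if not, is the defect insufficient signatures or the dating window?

Effective — both the signature and dating-window requirements are satisfied.

Signatures required: the unanimous vote of 14 — unanimous means all 14, so 14 needed; 14 signed. Sufficient.
Dating window: the latest signature is 1 day after the earliest; the limit is 45 days. Within the window.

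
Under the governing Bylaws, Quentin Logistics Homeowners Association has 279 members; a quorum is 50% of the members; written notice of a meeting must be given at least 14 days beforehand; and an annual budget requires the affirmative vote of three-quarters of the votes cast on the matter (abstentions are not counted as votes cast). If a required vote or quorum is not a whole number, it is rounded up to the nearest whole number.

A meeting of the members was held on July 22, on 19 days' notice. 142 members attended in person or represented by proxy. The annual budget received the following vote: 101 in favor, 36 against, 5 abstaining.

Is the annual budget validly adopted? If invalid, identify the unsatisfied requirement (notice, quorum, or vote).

Invalid — vote requirement not satisfied.

Notice: 19 days given; 14 required. Satisfied.
Quorum: 50% of 279 = 139.50, rounded up to 140; 142 present. Satisfied.
Vote: requires three-fourths of the votes cast (142 − 5 abstaining = 137); 3/4 of 137 = 102.75, rounded up to 103, so 103 needed; 101 in favor. Not satisfied.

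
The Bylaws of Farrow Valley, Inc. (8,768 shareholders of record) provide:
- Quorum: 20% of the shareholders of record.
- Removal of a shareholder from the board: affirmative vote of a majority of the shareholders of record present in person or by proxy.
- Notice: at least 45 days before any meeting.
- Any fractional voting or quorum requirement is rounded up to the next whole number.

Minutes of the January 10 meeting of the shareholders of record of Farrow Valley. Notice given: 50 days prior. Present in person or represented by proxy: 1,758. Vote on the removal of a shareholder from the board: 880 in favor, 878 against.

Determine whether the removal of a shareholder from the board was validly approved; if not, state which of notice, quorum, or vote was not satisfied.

Valid — all requirements satisfied.

Notice: 50 days given; 45 required. Satisfied.
Quorum: 20% of 8,768 = 1,753.60, rounded up to 1,754; 1,758 present. Satisfied.
Vote: requires a majority of those present (1,758); a majority of 1758 is 880, so 880 needed; 880 in favor. Satisfied.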